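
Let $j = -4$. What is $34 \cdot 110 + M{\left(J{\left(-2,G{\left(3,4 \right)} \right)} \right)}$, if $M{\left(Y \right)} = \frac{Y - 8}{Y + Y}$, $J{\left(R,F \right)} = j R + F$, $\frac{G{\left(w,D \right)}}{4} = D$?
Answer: $\frac{11221}{3} \approx 3740.3$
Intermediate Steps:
$G{\left(w,D \right)} = 4 D$
$J{\left(R,F \right)} = F - 4 R$ ($J{\left(R,F \right)} = - 4 R + F = F - 4 R$)
$M{\left(Y \right)} = \frac{-8 + Y}{2 Y}$
$34 \cdot 110 + M{\left(J{\left(-2,G{\left(3,4 \right)} \right)} \right)} = 34 \cdot 110 + \frac{-8 + \left(4 \cdot 4 - -8\right)}{2 \left(4 \cdot 4 - -8\right)} = 3740 + \frac{-8 + \left(16 + 8\right)}{2 \left(16 + 8\right)} = 3740 + \frac{-8 + 24}{2 \cdot 24} = 3740 + \frac{1}{2} \cdot \frac{1}{24} \cdot 16 = 3740 + \frac{1}{3} = \frac{11221}{3}$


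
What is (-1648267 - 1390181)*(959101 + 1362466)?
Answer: -7053960608016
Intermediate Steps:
(-1648267 - 1390181)*(959101 + 1362466) = -3038448*2321567 = -7053960608016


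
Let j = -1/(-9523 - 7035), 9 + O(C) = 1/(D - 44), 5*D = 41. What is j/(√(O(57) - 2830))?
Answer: -I*√90965294/8414543788 ≈ -1.1335e-6*I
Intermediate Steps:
D = 41/5 (D = (⅕)*41 = 41/5 ≈ 8.2000)
O(C) = -1616/179 (O(C) = -9 + 1/(41/5 - 44) = -9 + 1/(-179/5) = -9 - 5/179 = -1616/179)
j = 1/16558 (j = -1/(-16558) = -1*(-1/16558) = 1/16558 ≈ 6.0394e-5)
j/(√(O(57) - 2830)) = 1/(16558*(√(-1616/179 - 2830))) = 1/(16558*(√(-508186/179))) = 1/(16558*((I*√90965294/179))) = (-I*√90965294/508186)/16558 = -I*√90965294/8414543788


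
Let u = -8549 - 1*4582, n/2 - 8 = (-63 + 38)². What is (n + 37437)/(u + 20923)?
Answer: 38703/7792 ≈ 4.9670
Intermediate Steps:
n = 1266 (n = 16 + 2*(-63 + 38)² = 16 + 2*(-25)² = 16 + 2*625 = 16 + 1250 = 1266)
u = -13131 (u = -8549 - 4582 = -13131)
(n + 37437)/(u + 20923) = (1266 + 37437)/(-13131 + 20923) = 38703/7792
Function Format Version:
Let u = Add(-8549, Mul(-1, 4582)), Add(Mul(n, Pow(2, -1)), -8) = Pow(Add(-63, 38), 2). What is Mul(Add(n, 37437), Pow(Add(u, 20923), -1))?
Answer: Rational(38703, 7792) ≈ 4.9670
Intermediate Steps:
n = 1266 (n = Add(16, Mul(2, Pow(Add(-63, 38), 2))) = Add(16, Mul(2, Pow(-25, 2))) = Add(16, Mul(2, 625)) = Add(16, 1250) = 1266)
u = -13131 (u = Add(-8549, -4582) = -13131)
Mul(Add(n, 37437), Pow(Add(u, 20923), -1)) = Mul(Add(1266, 37437), Pow(Add(-13131, 20923), -1)) = Mul(38703, Pow(7792, -1)) = Mul(38703, Rational(1, 7792)) = Rational(38703, 7792)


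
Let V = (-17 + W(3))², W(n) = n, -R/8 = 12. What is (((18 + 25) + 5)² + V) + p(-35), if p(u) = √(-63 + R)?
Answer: 2500 + I*√159 ≈ 2500.0 + 12.61*I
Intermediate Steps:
R = -96 (R = -8*12 = -96)
p(u) = I*√159 (p(u) = √(-63 - 96) = √(-159) = I*√159)
V = 196 (V = (-17 + 3)² = (-14)² = 196)
(((18 + 25) + 5)² + V) + p(-35) = (((18 + 25) + 5)² + 196) + I*√159 = ((43 + 5)² + 196) + I*√159 = (48² + 196) + I*√159 = (2304 + 196) + I*√159 = 2500 + I*√159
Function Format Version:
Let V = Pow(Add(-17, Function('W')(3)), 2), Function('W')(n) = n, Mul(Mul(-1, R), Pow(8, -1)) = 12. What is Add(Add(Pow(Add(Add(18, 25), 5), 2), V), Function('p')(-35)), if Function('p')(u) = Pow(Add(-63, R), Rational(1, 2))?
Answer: Add(2500, Mul(I, Pow(159, Rational(1, 2)))) ≈ Add(2500.0, Mul(12.610, I))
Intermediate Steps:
R = -96 (R = Mul(-8, 12) = -96)
Function('p')(u) = Mul(I, Pow(159, Rational(1, 2))) (Function('p')(u) = Pow(Add(-63, -96), Rational(1, 2)) = Pow(-159, Rational(1, 2)) = Mul(I, Pow(159, Rational(1, 2))))
V = 196 (V = Pow(Add(-17, 3), 2) = Pow(-14, 2) = 196)
Add(Add(Pow(Add(Add(18, 25), 5), 2), V), Function('p')(-35)) = Add(Add(Pow(Add(Add(18, 25), 5), 2), 196), Mul(I, Pow(159, Rational(1, 2)))) = Add(Add(Pow(Add(43, 5), 2), 196), Mul(I, Pow(159, Rational(1, 2)))) = Add(Add(Pow(48, 2), 196), Mul(I, Pow(159, Rational(1, 2)))) = Add(Add(2304, 196), Mul(I, Pow(159, Rational(1, 2)))) = Add(2500, Mul(I, Pow(159, Rational(1, 2))))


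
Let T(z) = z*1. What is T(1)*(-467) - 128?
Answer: -595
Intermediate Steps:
T(z) = z
T(1)*(-467) - 128 = 1*(-467) - 128 = -467 - 128 = -595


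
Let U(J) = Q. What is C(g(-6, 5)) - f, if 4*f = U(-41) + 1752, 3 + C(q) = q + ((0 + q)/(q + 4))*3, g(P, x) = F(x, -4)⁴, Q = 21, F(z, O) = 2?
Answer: -8557/20 ≈ -427.85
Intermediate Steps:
g(P, x) = 16 (g(P, x) = 2⁴ = 16)
U(J) = 21
C(q) = -3 + q + 3*q/(4 + q) (C(q) = -3 + (q + ((0 + q)/(q + 4))*3) = -3 + (q + (q/(4 + q))*3) = -3 + (q + 3*q/(4 + q)) = -3 + q + 3*q/(4 + q))
f = 1773/4 (f = (21 + 1752)/4 = (¼)*1773 = 1773/4 ≈ 443.25)
C(g(-6, 5)) - f = (-12 + 16² + 4*16)/(4 + 16) - 1*1773/4 = (-12 + 256 + 64)/20 - 1773/4 = (1/20)*308 - 1773/4 = 77/5 - 1773/4 = -8557/20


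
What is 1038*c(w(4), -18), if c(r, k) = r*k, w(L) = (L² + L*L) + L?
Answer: -672624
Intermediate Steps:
w(L) = L + 2*L² (w(L) = (L² + L²) + L = 2*L² + L = L + 2*L²)
c(r, k) = k*r
1038*c(w(4), -18) = 1038*(-72*(1 + 2*4)) = 1038*(-72*(1 + 8)) = 1038*(-72*9) = 1038*(-18*36) = 1038*(-648) = -672624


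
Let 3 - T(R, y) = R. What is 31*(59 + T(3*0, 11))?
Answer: 1922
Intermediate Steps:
T(R, y) = 3 - R
31*(59 + T(3*0, 11)) = 31*(59 + (3 - 3*0)) = 31*(59 + (3 - 1*0)) = 31*(59 + (3 + 0)) = 31*(59 + 3) = 31*62 = 1922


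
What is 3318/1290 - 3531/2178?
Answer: 13493/14190 ≈ 0.95088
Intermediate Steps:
3318/1290 - 3531/2178 = 3318*(1/1290) - 3531*1/2178 = 553/215 - 107/66 = 13493/14190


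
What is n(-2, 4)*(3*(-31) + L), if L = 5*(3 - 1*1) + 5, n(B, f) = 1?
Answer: -78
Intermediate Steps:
L = 15 (L = 5*(3 - 1) + 5 = 5*2 + 5 = 10 + 5 = 15)
n(-2, 4)*(3*(-31) + L) = 1*(3*(-31) + 15) = 1*(-93 + 15) = 1*(-78) = -78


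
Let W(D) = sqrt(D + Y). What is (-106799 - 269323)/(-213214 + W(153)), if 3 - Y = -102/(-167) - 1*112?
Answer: 2232079585006/1265309165213 + 62687*sqrt(7457218)/1265309165213 ≈ 1.7642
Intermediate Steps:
Y = 19103/167 (Y = 3 - (-102/(-167) - 1*112) = 3 - (-102*(-1/167) - 112) = 3 - (102/167 - 112) = 3 - 1*(-18602/167) = 3 + 18602/167 = 19103/167 ≈ 114.39)
W(D) = sqrt(19103/167 + D) (W(D) = sqrt(D + 19103/167) = sqrt(19103/167 + D))
(-106799 - 269323)/(-213214 + W(153)) = (-106799 - 269323)/(-213214 + sqrt(3190201 + 27889*153)/167) = -376122/(-213214 + sqrt(3190201 + 4267017)/167) = -376122/(-213214 + sqrt(7457218)/167)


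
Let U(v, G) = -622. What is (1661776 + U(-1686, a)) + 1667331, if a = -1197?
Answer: 3328485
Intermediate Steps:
(1661776 + U(-1686, a)) + 1667331 = (1661776 - 622) + 1667331 = 1661154 + 1667331 = 3328485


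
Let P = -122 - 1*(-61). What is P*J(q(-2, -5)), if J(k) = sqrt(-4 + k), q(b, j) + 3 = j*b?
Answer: -61*sqrt(3) ≈ -105.66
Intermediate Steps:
q(b, j) = -3 + b*j (q(b, j) = -3 + j*b = -3 + b*j)
P = -61 (P = -122 + 61 = -61)
P*J(q(-2, -5)) = -61*sqrt(-4 + (-3 - 2*(-5))) = -61*sqrt(-4 + (-3 + 10)) = -61*sqrt(-4 + 7) = -61*sqrt(3)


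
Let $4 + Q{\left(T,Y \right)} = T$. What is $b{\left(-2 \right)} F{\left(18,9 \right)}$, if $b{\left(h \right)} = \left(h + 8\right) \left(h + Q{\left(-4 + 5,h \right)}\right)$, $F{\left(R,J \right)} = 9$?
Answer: $-270$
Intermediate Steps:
$Q{\left(T,Y \right)} = -4 + T$
$b{\left(h \right)} = \left(-3 + h\right) \left(8 + h\right)$ ($b{\left(h \right)} = \left(h + 8\right) \left(h + \left(-4 + \left(-4 + 5\right)\right)\right) = \left(8 + h\right) \left(h + \left(-4 + 1\right)\right) = \left(8 + h\right) \left(h - 3\right) = \left(8 + h\right) \left(-3 + h\right) = \left(-3 + h\right) \left(8 + h\right)$)
$b{\left(-2 \right)} F{\left(18,9 \right)} = \left(-24 + \left(-2\right)^{2} + 5 \left(-2\right)\right) 9 = \left(-24 + 4 - 10\right) 9 = \left(-30\right) 9 = -270$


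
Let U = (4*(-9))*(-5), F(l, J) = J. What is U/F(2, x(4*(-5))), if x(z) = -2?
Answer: -90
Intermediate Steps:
U = 180 (U = -36*(-5) = 180)
U/F(2, x(4*(-5))) = 180/(-2) = 180*(-½) = -90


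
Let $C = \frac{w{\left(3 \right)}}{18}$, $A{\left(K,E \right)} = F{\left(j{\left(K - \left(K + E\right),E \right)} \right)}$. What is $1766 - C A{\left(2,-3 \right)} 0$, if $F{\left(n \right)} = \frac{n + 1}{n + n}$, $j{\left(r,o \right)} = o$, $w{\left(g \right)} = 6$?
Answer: $1766$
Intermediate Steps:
$F{\left(n \right)} = \frac{1 + n}{2 n}$
$A{\left(K,E \right)} = \frac{1 + E}{2 E}$
$C = \frac{1}{3}$ ($C = \frac{6}{18} = 6 \cdot \frac{1}{18} = \frac{1}{3} \approx 0.33333$)
$1766 - C A{\left(2,-3 \right)} 0 = 1766 - \frac{\frac{1}{2} \frac{1}{-3} \left(1 - 3\right)}{3} \cdot 0 = 1766 - \frac{\frac{1}{2} \left(- \frac{1}{3}\right) \left(-2\right)}{3} \cdot 0 = 1766 - \frac{1}{3} \cdot \frac{1}{3} \cdot 0 = 1766 - \frac{1}{9} \cdot 0 = 1766 - 0 = 1766 + 0 = 1766$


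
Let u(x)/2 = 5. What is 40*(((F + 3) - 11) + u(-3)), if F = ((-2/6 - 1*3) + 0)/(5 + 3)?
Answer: 190/3 ≈ 63.333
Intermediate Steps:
u(x) = 10 (u(x) = 2*5 = 10)
F = -5/12 (F = ((-2*1/6 - 3) + 0)/8 = ((-1/3 - 3) + 0)*(1/8) = (-10/3 + 0)*(1/8) = -10/3*1/8 = -5/12 ≈ -0.41667)
40*(((F + 3) - 11) + u(-3)) = 40*(((-5/12 + 3) - 11) + 10) = 40*((31/12 - 11) + 10) = 40*(-101/12 + 10) = 40*(19/12) = 190/3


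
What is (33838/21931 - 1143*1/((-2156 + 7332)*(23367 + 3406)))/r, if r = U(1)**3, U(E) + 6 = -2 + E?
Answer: -669877869013/148917528744712 ≈ -0.0044983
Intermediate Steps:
U(E) = -8 + E (U(E) = -6 + (-2 + E) = -8 + E)
r = -343 (r = (-8 + 1)**3 = (-7)**3 = -343)
(33838/21931 - 1143*1/((-2156 + 7332)*(23367 + 3406)))/r = (33838/21931 - 1143*1/((-2156 + 7332)*(23367 + 3406)))/(-343) = (33838*(1/21931) - 1143/(26773*5176))*(-1/343) = (4834/3133 - 1143/138577048)*(-1/343) = (669877869013/434161891384)*(-1/343) = -669877869013/148917528744712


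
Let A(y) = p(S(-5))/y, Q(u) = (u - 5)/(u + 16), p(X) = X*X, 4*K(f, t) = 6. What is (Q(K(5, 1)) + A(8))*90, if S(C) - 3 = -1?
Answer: 27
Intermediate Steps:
S(C) = 2 (S(C) = 3 - 1 = 2)
K(f, t) = 3/2 (K(f, t) = (¼)*6 = 3/2)
p(X) = X²
Q(u) = (-5 + u)/(16 + u)
A(y) = 4/y (A(y) = 2²/y = 4/y)
(Q(K(5, 1)) + A(8))*90 = ((-5 + 3/2)/(16 + 3/2) + 4/8)*90 = (-7/2/(35/2) + 4*(⅛))*90 = ((2/35)*(-7/2) + ½)*90 = (-⅕ + ½)*90 = (3/10)*90 = 27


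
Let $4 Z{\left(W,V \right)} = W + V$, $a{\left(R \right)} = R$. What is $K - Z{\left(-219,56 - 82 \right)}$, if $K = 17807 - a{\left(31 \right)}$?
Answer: $\frac{71349}{4} \approx 17837.0$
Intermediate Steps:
$K = 17776$ ($K = 17807 - 31 = 17776$)
$Z{\left(W,V \right)} = \frac{V}{4} + \frac{W}{4}$ ($Z{\left(W,V \right)} = \frac{W + V}{4} = \frac{V + W}{4} = \frac{V}{4} + \frac{W}{4}$)
$K - Z{\left(-219,56 - 82 \right)} = 17776 - \left(\frac{56 - 82}{4} + \frac{1}{4} \left(-219\right)\right) = 17776 - \left(\frac{56 - 82}{4} - \frac{219}{4}\right) = 17776 - \left(\frac{1}{4} \left(-26\right) - \frac{219}{4}\right) = 17776 - \left(- \frac{13}{2} - \frac{219}{4}\right) = 17776 - - \frac{245}{4} = 17776 + \frac{245}{4} = \frac{71349}{4}$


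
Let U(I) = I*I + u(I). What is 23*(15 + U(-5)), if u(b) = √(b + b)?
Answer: 920 + 23*I*√10 ≈ 920.0 + 72.732*I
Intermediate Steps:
u(b) = √2*√b (u(b) = √(2*b) = √2*√b)
U(I) = I² + √2*√I (U(I) = I*I + √2*√I = I² + √2*√I)
23*(15 + U(-5)) = 23*(15 + ((-5)² + √2*√(-5))) = 23*(15 + (25 + √2*(I*√5))) = 23*(15 + (25 + I*√10)) = 23*(40 + I*√10) = 920 + 23*I*√10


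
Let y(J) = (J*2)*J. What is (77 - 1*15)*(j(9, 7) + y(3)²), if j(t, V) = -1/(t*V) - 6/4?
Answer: 1259623/63 ≈ 19994.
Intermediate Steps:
y(J) = 2*J² (y(J) = (2*J)*J = 2*J²)
j(t, V) = -3/2 - 1/(V*t) (j(t, V) = -1/(V*t) - 6*¼ = -1/(V*t) - 3/2 = -3/2 - 1/(V*t))
(77 - 1*15)*(j(9, 7) + y(3)²) = (77 - 1*15)*((-3/2 - 1/(7*9)) + (2*3²)²) = (77 - 15)*((-3/2 - 1*⅐*⅑) + (2*9)²) = 62*((-3/2 - 1/63) + 18²) = 62*(-191/126 + 324) = 62*(40633/126) = 1259623/63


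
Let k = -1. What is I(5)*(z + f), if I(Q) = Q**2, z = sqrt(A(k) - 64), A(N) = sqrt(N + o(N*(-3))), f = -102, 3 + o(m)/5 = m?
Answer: -2550 + 25*sqrt(-64 + I) ≈ -2548.4 + 200.01*I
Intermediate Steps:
o(m) = -15 + 5*m
A(N) = sqrt(-15 - 14*N) (A(N) = sqrt(N + (-15 + 5*(N*(-3)))) = sqrt(N + (-15 + 5*(-3*N))) = sqrt(N + (-15 - 15*N)) = sqrt(-15 - 14*N))
z = sqrt(-64 + I) (z = sqrt(sqrt(-15 - 14*(-1)) - 64) = sqrt(sqrt(-15 + 14) - 64) = sqrt(sqrt(-1) - 64) = sqrt(I - 64) = sqrt(-64 + I) ≈ 0.0625 + 8.0002*I)
I(5)*(z + f) = 5**2*(sqrt(-64 + I) - 102) = 25*(-102 + sqrt(-64 + I)) = -2550 + 25*sqrt(-64 + I)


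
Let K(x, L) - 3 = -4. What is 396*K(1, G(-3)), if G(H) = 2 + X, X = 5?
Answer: -396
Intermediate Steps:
G(H) = 7 (G(H) = 2 + 5 = 7)
K(x, L) = -1 (K(x, L) = 3 - 4 = -1)
396*K(1, G(-3)) = 396*(-1) = -396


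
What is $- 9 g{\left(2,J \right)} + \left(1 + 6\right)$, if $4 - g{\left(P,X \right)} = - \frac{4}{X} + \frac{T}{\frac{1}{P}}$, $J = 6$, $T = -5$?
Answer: $-125$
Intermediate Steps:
$g{\left(P,X \right)} = 4 + \frac{4}{X} + 5 P$ ($g{\left(P,X \right)} = 4 - \left(- \frac{4}{X} - \frac{5}{\frac{1}{P}}\right) = 4 - \left(- \frac{4}{X} - 5 P\right) = 4 - \left(- 5 P - \frac{4}{X}\right) = 4 + \left(\frac{4}{X} + 5 P\right) = 4 + \frac{4}{X} + 5 P$)
$- 9 g{\left(2,J \right)} + \left(1 + 6\right) = - 9 \left(4 + \frac{4}{6} + 5 \cdot 2\right) + \left(1 + 6\right) = - 9 \left(4 + 4 \cdot \frac{1}{6} + 10\right) + 7 = - 9 \left(4 + \frac{2}{3} + 10\right) + 7 = \left(-9\right) \frac{44}{3} + 7 = -132 + 7 = -125$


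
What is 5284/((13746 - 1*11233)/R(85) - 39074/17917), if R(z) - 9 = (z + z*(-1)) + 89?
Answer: 1325427992/5885167 ≈ 225.22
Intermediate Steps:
R(z) = 98 (R(z) = 9 + ((z + z*(-1)) + 89) = 9 + ((z - z) + 89) = 9 + (0 + 89) = 9 + 89 = 98)
5284/((13746 - 1*11233)/R(85) - 39074/17917) = 5284/((13746 - 1*11233)/98 - 39074/17917) = 5284/((13746 - 11233)*(1/98) - 39074*1/17917) = 5284/(2513*(1/98) - 39074/17917) = 5284/(359/14 - 39074/17917) = 5284/(5885167/250838) = 5284*(250838/5885167) = 1325427992/5885167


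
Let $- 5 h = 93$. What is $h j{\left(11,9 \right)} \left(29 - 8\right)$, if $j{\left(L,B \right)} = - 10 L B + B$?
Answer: $\frac{1915893}{5} \approx 3.8318 \cdot 10^{5}$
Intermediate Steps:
$h = - \frac{93}{5}$ ($h = \left(- \frac{1}{5}\right) 93 = - \frac{93}{5} \approx -18.6$)
$j{\left(L,B \right)} = B - 10 B L$ ($j{\left(L,B \right)} = - 10 B L + B = B - 10 B L$)
$h j{\left(11,9 \right)} \left(29 - 8\right) = - \frac{93 \cdot 9 \left(1 - 110\right)}{5} \left(29 - 8\right) = - \frac{93 \cdot 9 \left(-109\right)}{5} \cdot 21 = \left(- \frac{93}{5}\right) \left(-981\right) 21 = \frac{91233}{5} \cdot 21 = \frac{1915893}{5}$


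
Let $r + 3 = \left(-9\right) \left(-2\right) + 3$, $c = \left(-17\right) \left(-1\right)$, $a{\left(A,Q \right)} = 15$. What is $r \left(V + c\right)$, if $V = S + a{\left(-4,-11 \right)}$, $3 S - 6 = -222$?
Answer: $-720$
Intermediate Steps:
$c = 17$
$r = 18$ ($r = -3 + \left(\left(-9\right) \left(-2\right) + 3\right) = -3 + \left(18 + 3\right) = -3 + 21 = 18$)
$S = -72$ ($S = 2 + \frac{1}{3} \left(-222\right) = 2 - 74 = -72$)
$V = -57$ ($V = -72 + 15 = -57$)
$r \left(V + c\right) = 18 \left(-57 + 17\right) = 18 \left(-40\right) = -720$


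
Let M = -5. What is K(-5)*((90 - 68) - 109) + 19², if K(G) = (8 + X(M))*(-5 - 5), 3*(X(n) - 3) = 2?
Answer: 10511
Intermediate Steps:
X(n) = 11/3 (X(n) = 3 + (⅓)*2 = 3 + ⅔ = 11/3)
K(G) = -350/3 (K(G) = (8 + 11/3)*(-5 - 5) = (35/3)*(-10) = -350/3)
K(-5)*((90 - 68) - 109) + 19² = -350*((90 - 68) - 109)/3 + 19² = -350*(22 - 109)/3 + 361 = -350/3*(-87) + 361 = 10150 + 361 = 10511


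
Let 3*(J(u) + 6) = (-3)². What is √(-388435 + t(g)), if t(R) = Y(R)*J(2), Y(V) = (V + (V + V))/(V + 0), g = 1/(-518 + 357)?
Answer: 2*I*√97111 ≈ 623.25*I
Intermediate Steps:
g = -1/161 (g = 1/(-161) = -1/161 ≈ -0.0062112)
J(u) = -3 (J(u) = -6 + (⅓)*(-3)² = -6 + (⅓)*9 = -6 + 3 = -3)
Y(V) = 3 (Y(V) = (V + 2*V)/V = (3*V)/V = 3)
t(R) = -9 (t(R) = 3*(-3) = -9)
√(-388435 + t(g)) = √(-388435 - 9) = √(-388444) = 2*I*√97111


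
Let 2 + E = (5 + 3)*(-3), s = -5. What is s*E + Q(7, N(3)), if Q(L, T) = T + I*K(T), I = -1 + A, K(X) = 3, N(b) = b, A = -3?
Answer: 121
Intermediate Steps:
I = -4 (I = -1 - 3 = -4)
E = -26 (E = -2 + (5 + 3)*(-3) = -2 + 8*(-3) = -2 - 24 = -26)
Q(L, T) = -12 + T (Q(L, T) = T - 4*3 = T - 12 = -12 + T)
s*E + Q(7, N(3)) = -5*(-26) + (-12 + 3) = 130 - 9 = 121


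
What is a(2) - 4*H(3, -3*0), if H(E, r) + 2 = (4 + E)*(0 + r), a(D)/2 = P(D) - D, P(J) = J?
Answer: 8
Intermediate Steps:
a(D) = 0 (a(D) = 2*(D - D) = 2*0 = 0)
H(E, r) = -2 + r*(4 + E) (H(E, r) = -2 + (4 + E)*(0 + r) = -2 + (4 + E)*r = -2 + r*(4 + E))
a(2) - 4*H(3, -3*0) = 0 - 4*(-2 + 4*(-3*0) + 3*(-3*0)) = 0 - 4*(-2 + 4*0 + 3*0) = 0 - 4*(-2 + 0 + 0) = 0 - 4*(-2) = 0 + 8 = 8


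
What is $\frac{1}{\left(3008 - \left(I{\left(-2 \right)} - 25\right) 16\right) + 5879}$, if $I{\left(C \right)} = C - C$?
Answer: $\frac{1}{9287} \approx 0.00010768$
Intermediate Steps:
$I{\left(C \right)} = 0$
$\frac{1}{\left(3008 - \left(I{\left(-2 \right)} - 25\right) 16\right) + 5879} = \frac{1}{\left(3008 - \left(0 - 25\right) 16\right) + 5879} = \frac{1}{\left(3008 - \left(-25\right) 16\right) + 5879} = \frac{1}{\left(3008 - -400\right) + 5879} = \frac{1}{\left(3008 + 400\right) + 5879} = \frac{1}{3408 + 5879} = \frac{1}{9287}$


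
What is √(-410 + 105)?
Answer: I*√305 ≈ 17.464*I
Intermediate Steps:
√(-410 + 105) = √(-305) = I*√305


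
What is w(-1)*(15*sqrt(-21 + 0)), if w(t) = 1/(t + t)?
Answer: -15*I*sqrt(21)/2 ≈ -34.369*I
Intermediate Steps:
w(t) = 1/(2*t)
w(-1)*(15*sqrt(-21 + 0)) = ((1/2)/(-1))*(15*sqrt(-21 + 0)) = ((1/2)*(-1))*(15*sqrt(-21)) = -15*I*sqrt(21)/2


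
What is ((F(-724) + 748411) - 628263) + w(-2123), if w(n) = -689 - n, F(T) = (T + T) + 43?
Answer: 120177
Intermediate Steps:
F(T) = 43 + 2*T (F(T) = 2*T + 43 = 43 + 2*T)
((F(-724) + 748411) - 628263) + w(-2123) = (((43 + 2*(-724)) + 748411) - 628263) + (-689 - 1*(-2123)) = (((43 - 1448) + 748411) - 628263) + (-689 + 2123) = ((-1405 + 748411) - 628263) + 1434 = (747006 - 628263) + 1434 = 118743 + 1434 = 120177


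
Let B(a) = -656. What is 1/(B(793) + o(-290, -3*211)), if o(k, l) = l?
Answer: -1/1289 ≈ -0.00077580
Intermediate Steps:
1/(B(793) + o(-290, -3*211)) = 1/(-656 - 3*211) = 1/(-656 - 633) = 1/(-1289) = -1/1289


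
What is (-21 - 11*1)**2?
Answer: 1024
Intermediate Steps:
(-21 - 11*1)**2 = (-21 - 11)**2 = (-32)**2 = 1024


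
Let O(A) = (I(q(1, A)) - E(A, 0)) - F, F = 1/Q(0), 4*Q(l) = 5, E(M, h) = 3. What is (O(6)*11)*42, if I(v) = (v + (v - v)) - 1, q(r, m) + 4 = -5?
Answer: -31878/5 ≈ -6375.6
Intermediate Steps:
Q(l) = 5/4 (Q(l) = (¼)*5 = 5/4)
q(r, m) = -9 (q(r, m) = -4 - 5 = -9)
I(v) = -1 + v (I(v) = (v + 0) - 1 = v - 1 = -1 + v)
F = ⅘ (F = 1/(5/4) = ⅘ ≈ 0.80000)
O(A) = -69/5 (O(A) = ((-1 - 9) - 1*3) - 1*⅘ = (-10 - 3) - ⅘ = -13 - ⅘ = -69/5)
(O(6)*11)*42 = -69/5*11*42 = -759/5*42 = -31878/5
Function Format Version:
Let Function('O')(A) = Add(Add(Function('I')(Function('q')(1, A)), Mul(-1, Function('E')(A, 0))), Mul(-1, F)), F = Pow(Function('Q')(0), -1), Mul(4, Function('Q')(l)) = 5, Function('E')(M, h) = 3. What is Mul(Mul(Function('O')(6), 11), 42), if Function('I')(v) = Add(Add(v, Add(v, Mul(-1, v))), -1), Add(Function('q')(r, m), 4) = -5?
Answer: Rational(-31878, 5) ≈ -6375.6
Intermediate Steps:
Function('Q')(l) = Rational(5, 4) (Function('Q')(l) = Mul(Rational(1, 4), 5) = Rational(5, 4))
Function('q')(r, m) = -9 (Function('q')(r, m) = Add(-4, -5) = -9)
Function('I')(v) = Add(-1, v) (Function('I')(v) = Add(Add(v, 0), -1) = Add(v, -1) = Add(-1, v))
F = Rational(4, 5) (F = Pow(Rational(5, 4), -1) = Rational(4, 5) ≈ 0.80000)
Function('O')(A) = Rational(-69, 5) (Function('O')(A) = Add(Add(Add(-1, -9), Mul(-1, 3)), Mul(-1, Rational(4, 5))) = Add(Add(-10, -3), Rational(-4, 5)) = Add(-13, Rational(-4, 5)) = Rational(-69, 5))
Mul(Mul(Function('O')(6), 11), 42) = Mul(Mul(Rational(-69, 5), 11), 42) = Mul(Rational(-759, 5), 42) = Rational(-31878, 5)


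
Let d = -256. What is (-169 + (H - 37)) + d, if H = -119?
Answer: -581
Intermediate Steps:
(-169 + (H - 37)) + d = (-169 + (-119 - 37)) - 256 = (-169 - 156) - 256 = -325 - 256 = -581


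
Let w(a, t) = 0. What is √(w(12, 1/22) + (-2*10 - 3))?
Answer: I*√23 ≈ 4.7958*I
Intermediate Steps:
√(w(12, 1/22) + (-2*10 - 3)) = √(0 + (-2*10 - 3)) = √(0 + (-20 - 3)) = √(0 - 23) = √(-23) = I*√23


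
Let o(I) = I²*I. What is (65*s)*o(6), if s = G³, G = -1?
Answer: -14040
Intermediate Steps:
o(I) = I³
s = -1 (s = (-1)³ = -1)
(65*s)*o(6) = (65*(-1))*6³ = -65*216 = -14040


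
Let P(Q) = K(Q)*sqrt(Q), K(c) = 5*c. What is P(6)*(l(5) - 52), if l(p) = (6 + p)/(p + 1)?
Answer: -1505*sqrt(6) ≈ -3686.5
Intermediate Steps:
P(Q) = 5*Q**(3/2) (P(Q) = (5*Q)*sqrt(Q) = 5*Q**(3/2))
l(p) = (6 + p)/(1 + p)
P(6)*(l(5) - 52) = (5*6**(3/2))*((6 + 5)/(1 + 5) - 52) = (5*(6*sqrt(6)))*(11/6 - 52) = (30*sqrt(6))*((1/6)*11 - 52) = (30*sqrt(6))*(11/6 - 52) = (30*sqrt(6))*(-301/6) = -1505*sqrt(6)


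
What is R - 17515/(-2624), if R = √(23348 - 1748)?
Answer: 17515/2624 + 60*√6 ≈ 153.64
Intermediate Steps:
R = 60*√6 (R = √21600 = 60*√6 ≈ 146.97)
R - 17515/(-2624) = 60*√6 - 17515/(-2624) = 60*√6 - 17515*(-1)/2624 = 60*√6 - 1*(-17515/2624) = 60*√6 + 17515/2624 = 17515/2624 + 60*√6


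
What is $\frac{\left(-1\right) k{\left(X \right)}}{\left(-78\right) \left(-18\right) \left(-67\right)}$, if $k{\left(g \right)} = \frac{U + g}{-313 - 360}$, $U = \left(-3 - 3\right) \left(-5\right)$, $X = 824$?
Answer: $- \frac{427}{31653882} \approx -1.349 \cdot 10^{-5}$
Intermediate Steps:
$U = 30$ ($U = \left(-6\right) \left(-5\right) = 30$)
$k{\left(g \right)} = - \frac{30}{673} - \frac{g}{673}$ ($k{\left(g \right)} = \frac{30 + g}{-313 - 360} = \frac{30 + g}{-673} = \left(30 + g\right) \left(- \frac{1}{673}\right) = - \frac{30}{673} - \frac{g}{673}$)
$\frac{\left(-1\right) k{\left(X \right)}}{\left(-78\right) \left(-18\right) \left(-67\right)} = \frac{\left(-1\right) \left(- \frac{30}{673} - \frac{824}{673}\right)}{\left(-78\right) \left(-18\right) \left(-67\right)} = \frac{\left(-1\right) \left(- \frac{30}{673} - \frac{824}{673}\right)}{1404 \left(-67\right)} = \frac{\left(-1\right) \left(- \frac{854}{673}\right)}{-94068} = \frac{854}{673} \left(- \frac{1}{94068}\right) = - \frac{427}{31653882}$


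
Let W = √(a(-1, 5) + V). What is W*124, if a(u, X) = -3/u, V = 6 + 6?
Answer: 124*√15 ≈ 480.25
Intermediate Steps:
V = 12
W = √15 (W = √(-3/(-1) + 12) = √(-3*(-1) + 12) = √(3 + 12) = √15 ≈ 3.8730)
W*124 = √15*124 = 124*√15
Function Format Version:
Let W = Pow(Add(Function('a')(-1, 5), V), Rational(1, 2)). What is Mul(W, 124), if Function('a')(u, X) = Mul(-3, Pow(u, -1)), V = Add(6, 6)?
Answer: Mul(124, Pow(15, Rational(1, 2))) ≈ 480.25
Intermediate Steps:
V = 12
W = Pow(15, Rational(1, 2)) (W = Pow(Add(Mul(-3, Pow(-1, -1)), 12), Rational(1, 2)) = Pow(Add(Mul(-3, -1), 12), Rational(1, 2)) = Pow(Add(3, 12), Rational(1, 2)) = Pow(15, Rational(1, 2)) ≈ 3.8730)
Mul(W, 124) = Mul(Pow(15, Rational(1, 2)), 124) = Mul(124, Pow(15, Rational(1, 2)))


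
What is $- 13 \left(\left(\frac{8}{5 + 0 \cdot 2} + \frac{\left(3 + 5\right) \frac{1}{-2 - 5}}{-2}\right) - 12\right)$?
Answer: $\frac{4472}{35} \approx 127.77$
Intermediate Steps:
$- 13 \left(\left(\frac{8}{5 + 0 \cdot 2} + \frac{\left(3 + 5\right) \frac{1}{-2 - 5}}{-2}\right) - 12\right) = - 13 \left(\left(\frac{8}{5 + 0} + \frac{8}{-7} \left(- \frac{1}{2}\right)\right) - 12\right) = - 13 \left(\left(\frac{8}{5} + 8 \left(- \frac{1}{7}\right) \left(- \frac{1}{2}\right)\right) - 12\right) = - 13 \left(\left(8 \cdot \frac{1}{5} - - \frac{4}{7}\right) - 12\right) = - 13 \left(\left(\frac{8}{5} + \frac{4}{7}\right) - 12\right) = - 13 \left(\frac{76}{35} - 12\right) = \left(-13\right) \left(- \frac{344}{35}\right) = \frac{4472}{35}$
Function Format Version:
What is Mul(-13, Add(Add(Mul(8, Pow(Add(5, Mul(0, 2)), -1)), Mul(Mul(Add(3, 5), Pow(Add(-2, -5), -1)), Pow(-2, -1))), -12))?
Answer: Rational(4472, 35) ≈ 127.77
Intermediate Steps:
Mul(-13, Add(Add(Mul(8, Pow(Add(5, Mul(0, 2)), -1)), Mul(Mul(Add(3, 5), Pow(Add(-2, -5), -1)), Pow(-2, -1))), -12)) = Mul(-13, Add(Add(Mul(8, Pow(Add(5, 0), -1)), Mul(Mul(8, Pow(-7, -1)), Rational(-1, 2))), -12)) = Mul(-13, Add(Add(Mul(8, Pow(5, -1)), Mul(Mul(8, Rational(-1, 7)), Rational(-1, 2))), -12)) = Mul(-13, Add(Add(Mul(8, Rational(1, 5)), Mul(Rational(-8, 7), Rational(-1, 2))), -12)) = Mul(-13, Add(Add(Rational(8, 5), Rational(4, 7)), -12)) = Mul(-13, Add(Rational(76, 35), -12)) = Mul(-13, Rational(-344, 35)) = Rational(4472, 35)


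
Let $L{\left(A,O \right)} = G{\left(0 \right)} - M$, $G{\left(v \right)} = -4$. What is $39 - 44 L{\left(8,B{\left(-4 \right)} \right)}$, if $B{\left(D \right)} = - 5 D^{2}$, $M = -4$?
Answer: $39$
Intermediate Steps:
$L{\left(A,O \right)} = 0$ ($L{\left(A,O \right)} = -4 - -4 = -4 + 4 = 0$)
$39 - 44 L{\left(8,B{\left(-4 \right)} \right)} = 39 - 0 = 39 + 0 = 39$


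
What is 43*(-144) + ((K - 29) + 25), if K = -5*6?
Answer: -6226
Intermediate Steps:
K = -30
43*(-144) + ((K - 29) + 25) = 43*(-144) + ((-30 - 29) + 25) = -6192 + (-59 + 25) = -6192 - 34 = -6226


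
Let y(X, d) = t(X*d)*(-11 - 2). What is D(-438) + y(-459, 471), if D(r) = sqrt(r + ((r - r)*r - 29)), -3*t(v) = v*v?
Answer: 202529962791 + I*sqrt(467) ≈ 2.0253e+11 + 21.61*I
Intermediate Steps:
t(v) = -v**2/3 (t(v) = -v*v/3 = -v**2/3)
D(r) = sqrt(-29 + r) (D(r) = sqrt(r + (0*r - 29)) = sqrt(r + (0 - 29)) = sqrt(r - 29) = sqrt(-29 + r))
y(X, d) = 13*X**2*d**2/3 (y(X, d) = (-X**2*d**2/3)*(-11 - 2) = -X**2*d**2/3*(-13) = 13*X**2*d**2/3)
D(-438) + y(-459, 471) = sqrt(-29 - 438) + (13/3)*(-459)**2*471**2 = sqrt(-467) + (13/3)*210681*221841 = I*sqrt(467) + 202529962791 = 202529962791 + I*sqrt(467)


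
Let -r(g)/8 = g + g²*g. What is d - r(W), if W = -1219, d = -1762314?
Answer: -14492863738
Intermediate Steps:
r(g) = -8*g - 8*g³ (r(g) = -8*(g + g²*g) = -8*(g + g³) = -8*g - 8*g³)
d - r(W) = -1762314 - (-8)*(-1219)*(1 + (-1219)²) = -1762314 - (-8)*(-1219)*(1 + 1485961) = -1762314 - (-8)*(-1219)*1485962 = -1762314 - 1*14491101424 = -1762314 - 14491101424 = -14492863738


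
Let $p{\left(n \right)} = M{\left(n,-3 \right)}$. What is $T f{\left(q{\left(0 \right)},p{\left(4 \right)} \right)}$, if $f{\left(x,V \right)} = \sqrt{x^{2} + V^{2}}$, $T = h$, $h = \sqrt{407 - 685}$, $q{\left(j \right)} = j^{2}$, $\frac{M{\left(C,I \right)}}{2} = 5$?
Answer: $10 i \sqrt{278} \approx 166.73 i$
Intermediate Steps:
$M{\left(C,I \right)} = 10$ ($M{\left(C,I \right)} = 2 \cdot 5 = 10$)
$p{\left(n \right)} = 10$
$h = i \sqrt{278}$ ($h = \sqrt{-278} = i \sqrt{278} \approx 16.673 i$)
$T = i \sqrt{278} \approx 16.673 i$
$f{\left(x,V \right)} = \sqrt{V^{2} + x^{2}}$
$T f{\left(q{\left(0 \right)},p{\left(4 \right)} \right)} = i \sqrt{278} \sqrt{10^{2} + \left(0^{2}\right)^{2}} = i \sqrt{278} \sqrt{100 + 0^{2}} = i \sqrt{278} \sqrt{100 + 0} = i \sqrt{278} \sqrt{100} = i \sqrt{278} \cdot 10 = 10 i \sqrt{278}$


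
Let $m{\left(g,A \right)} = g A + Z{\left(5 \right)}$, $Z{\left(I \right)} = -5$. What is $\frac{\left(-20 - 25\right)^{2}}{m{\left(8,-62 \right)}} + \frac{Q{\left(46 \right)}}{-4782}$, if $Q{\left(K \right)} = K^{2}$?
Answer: $- \frac{1790611}{399297} \approx -4.4844$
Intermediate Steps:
$m{\left(g,A \right)} = -5 + A g$ ($m{\left(g,A \right)} = g A - 5 = A g - 5 = -5 + A g$)
$\frac{\left(-20 - 25\right)^{2}}{m{\left(8,-62 \right)}} + \frac{Q{\left(46 \right)}}{-4782} = \frac{\left(-20 - 25\right)^{2}}{-5 - 496} + \frac{46^{2}}{-4782} = \frac{\left(-45\right)^{2}}{-5 - 496} + 2116 \left(- \frac{1}{4782}\right) = \frac{2025}{-501} - \frac{1058}{2391} = 2025 \left(- \frac{1}{501}\right) - \frac{1058}{2391} = - \frac{675}{167} - \frac{1058}{2391} = - \frac{1790611}{399297}$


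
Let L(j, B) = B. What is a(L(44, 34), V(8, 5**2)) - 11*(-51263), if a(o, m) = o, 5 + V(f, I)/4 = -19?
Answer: 563927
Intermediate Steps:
V(f, I) = -96 (V(f, I) = -20 + 4*(-19) = -20 - 76 = -96)
a(L(44, 34), V(8, 5**2)) - 11*(-51263) = 34 - 11*(-51263) = 34 - 1*(-563893) = 34 + 563893 = 563927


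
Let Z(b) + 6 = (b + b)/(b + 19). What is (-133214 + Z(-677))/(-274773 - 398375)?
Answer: 43828703/221465692 ≈ 0.19790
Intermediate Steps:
Z(b) = -6 + 2*b/(19 + b) (Z(b) = -6 + (b + b)/(b + 19) = -6 + (2*b)/(19 + b) = -6 + 2*b/(19 + b))
(-133214 + Z(-677))/(-274773 - 398375) = (-133214 + 2*(-57 - 2*(-677))/(19 - 677))/(-274773 - 398375) = (-133214 + 2*(-57 + 1354)/(-658))/(-673148) = (-133214 + 2*(-1/658)*1297)*(-1/673148) = (-133214 - 1297/329)*(-1/673148) = -43828703/329*(-1/673148) = 43828703/221465692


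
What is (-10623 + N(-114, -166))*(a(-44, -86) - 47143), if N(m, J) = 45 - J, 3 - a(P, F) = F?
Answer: 489926248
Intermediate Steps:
a(P, F) = 3 - F
(-10623 + N(-114, -166))*(a(-44, -86) - 47143) = (-10623 + (45 - 1*(-166)))*((3 - 1*(-86)) - 47143) = (-10623 + (45 + 166))*((3 + 86) - 47143) = (-10623 + 211)*(89 - 47143) = -10412*(-47054) = 489926248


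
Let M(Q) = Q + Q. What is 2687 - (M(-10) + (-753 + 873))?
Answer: 2587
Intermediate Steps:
M(Q) = 2*Q
2687 - (M(-10) + (-753 + 873)) = 2687 - (2*(-10) + (-753 + 873)) = 2687 - (-20 + 120) = 2687 - 1*100 = 2687 - 100 = 2587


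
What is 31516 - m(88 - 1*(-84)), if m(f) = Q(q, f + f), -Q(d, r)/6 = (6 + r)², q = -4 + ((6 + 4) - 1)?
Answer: 766516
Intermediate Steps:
q = 5 (q = -4 + (10 - 1) = -4 + 9 = 5)
Q(d, r) = -6*(6 + r)²
m(f) = -6*(6 + 2*f)² (m(f) = -6*(6 + (f + f))² = -6*(6 + 2*f)²)
31516 - m(88 - 1*(-84)) = 31516 - (-24)*(3 + (88 - 1*(-84)))² = 31516 - (-24)*(3 + (88 + 84))² = 31516 - (-24)*(3 + 172)² = 31516 - (-24)*175² = 31516 - (-24)*30625 = 31516 - 1*(-735000) = 31516 + 735000 = 766516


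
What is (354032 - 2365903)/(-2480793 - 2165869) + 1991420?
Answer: 9253457651911/4646662 ≈ 1.9914e+6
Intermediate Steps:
(354032 - 2365903)/(-2480793 - 2165869) + 1991420 = -2011871/(-4646662) + 1991420 = -2011871*(-1/4646662) + 1991420 = 2011871/4646662 + 1991420 = 9253457651911/4646662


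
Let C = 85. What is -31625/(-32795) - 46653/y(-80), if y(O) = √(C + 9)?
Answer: 6325/6559 - 46653*√94/94 ≈ -4810.9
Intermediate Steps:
y(O) = √94 (y(O) = √(85 + 9) = √94)
-31625/(-32795) - 46653/y(-80) = -31625/(-32795) - 46653*√94/94 = -31625*(-1/32795) - 46653*√94/94 = 6325/6559 - 46653*√94/94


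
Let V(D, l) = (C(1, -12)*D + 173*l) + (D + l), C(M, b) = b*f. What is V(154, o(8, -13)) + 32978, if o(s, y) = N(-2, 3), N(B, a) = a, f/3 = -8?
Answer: 78006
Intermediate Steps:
f = -24 (f = 3*(-8) = -24)
C(M, b) = -24*b (C(M, b) = b*(-24) = -24*b)
o(s, y) = 3
V(D, l) = 174*l + 289*D (V(D, l) = ((-24*(-12))*D + 173*l) + (D + l) = (288*D + 173*l) + (D + l) = (173*l + 288*D) + (D + l) = 174*l + 289*D)
V(154, o(8, -13)) + 32978 = (174*3 + 289*154) + 32978 = (522 + 44506) + 32978 = 45028 + 32978 = 78006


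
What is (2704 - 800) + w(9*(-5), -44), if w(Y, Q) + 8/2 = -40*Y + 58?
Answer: 3758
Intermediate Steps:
w(Y, Q) = 54 - 40*Y (w(Y, Q) = -4 + (-40*Y + 58) = -4 + (58 - 40*Y) = 54 - 40*Y)
(2704 - 800) + w(9*(-5), -44) = (2704 - 800) + (54 - 360*(-5)) = 1904 + (54 - 40*(-45)) = 1904 + (54 + 1800) = 1904 + 1854 = 3758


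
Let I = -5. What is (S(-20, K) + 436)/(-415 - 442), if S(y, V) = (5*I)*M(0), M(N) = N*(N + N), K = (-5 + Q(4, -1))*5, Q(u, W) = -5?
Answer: -436/857 ≈ -0.50875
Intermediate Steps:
K = -50 (K = (-5 - 5)*5 = -10*5 = -50)
M(N) = 2*N² (M(N) = N*(2*N) = 2*N²)
S(y, V) = 0 (S(y, V) = (5*(-5))*(2*0²) = -50*0 = -25*0 = 0)
(S(-20, K) + 436)/(-415 - 442) = (0 + 436)/(-415 - 442) = 436/(-857) = 436*(-1/857) = -436/857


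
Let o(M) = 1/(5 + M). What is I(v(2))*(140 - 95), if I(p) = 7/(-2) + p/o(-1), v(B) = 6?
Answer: 1845/2 ≈ 922.50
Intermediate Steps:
I(p) = -7/2 + 4*p (I(p) = 7/(-2) + p/(1/(5 - 1)) = 7*(-1/2) + p/(1/4) = -7/2 + p/(1/4) = -7/2 + p*4 = -7/2 + 4*p)
I(v(2))*(140 - 95) = (-7/2 + 4*6)*(140 - 95) = (-7/2 + 24)*45 = (41/2)*45 = 1845/2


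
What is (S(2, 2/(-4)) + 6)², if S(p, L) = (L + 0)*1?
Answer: 121/4 ≈ 30.250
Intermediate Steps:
S(p, L) = L (S(p, L) = L*1 = L)
(S(2, 2/(-4)) + 6)² = (2/(-4) + 6)² = (2*(-¼) + 6)² = (-½ + 6)² = (11/2)² = 121/4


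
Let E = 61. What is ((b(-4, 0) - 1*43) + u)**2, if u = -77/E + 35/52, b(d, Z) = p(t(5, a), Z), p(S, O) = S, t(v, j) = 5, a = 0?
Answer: 14982984025/10061584 ≈ 1489.1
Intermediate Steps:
b(d, Z) = 5
u = -1869/3172 (u = -77/61 + 35/52 = -1869/3172 ≈ -0.58922)
((b(-4, 0) - 1*43) + u)**2 = ((5 - 1*43) - 1869/3172)**2 = ((5 - 43) - 1869/3172)**2 = (-38 - 1869/3172)**2 = (-122405/3172)**2 = 14982984025/10061584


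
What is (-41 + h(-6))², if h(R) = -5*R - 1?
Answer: 144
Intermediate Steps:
h(R) = -1 - 5*R
(-41 + h(-6))² = (-41 + (-1 - 5*(-6)))² = (-41 + (-1 + 30))² = (-41 + 29)² = (-12)² = 144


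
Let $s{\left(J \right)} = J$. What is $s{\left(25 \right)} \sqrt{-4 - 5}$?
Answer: $75 i \approx 75.0 i$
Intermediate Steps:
$s{\left(25 \right)} \sqrt{-4 - 5} = 25 \sqrt{-4 - 5} = 25 \sqrt{-9} = 25 \cdot 3 i = 75 i$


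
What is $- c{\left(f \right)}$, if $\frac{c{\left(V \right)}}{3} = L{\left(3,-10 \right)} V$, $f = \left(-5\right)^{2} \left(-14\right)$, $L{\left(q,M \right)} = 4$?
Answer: $4200$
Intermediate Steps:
$f = -350$ ($f = 25 \left(-14\right) = -350$)
$c{\left(V \right)} = 12 V$ ($c{\left(V \right)} = 3 \cdot 4 V = 12 V$)
$- c{\left(f \right)} = - 12 \left(-350\right) = \left(-1\right) \left(-4200\right) = 4200$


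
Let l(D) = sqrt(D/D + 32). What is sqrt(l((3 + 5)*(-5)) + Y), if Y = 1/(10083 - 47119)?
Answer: sqrt(-9259 + 342916324*sqrt(33))/18518 ≈ 2.3968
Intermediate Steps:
l(D) = sqrt(33) (l(D) = sqrt(1 + 32) = sqrt(33))
Y = -1/37036 (Y = 1/(-37036) = -1/37036 ≈ -2.7001e-5)
sqrt(l((3 + 5)*(-5)) + Y) = sqrt(sqrt(33) - 1/37036) = sqrt(-1/37036 + sqrt(33))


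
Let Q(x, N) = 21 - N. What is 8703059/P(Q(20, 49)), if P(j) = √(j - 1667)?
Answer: -8703059*I*√1695/1695 ≈ -2.1139e+5*I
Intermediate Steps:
P(j) = √(-1667 + j)
8703059/P(Q(20, 49)) = 8703059/(√(-1667 + (21 - 1*49))) = 8703059/(√(-1667 + (21 - 49))) = 8703059/(√(-1667 - 28)) = 8703059/(√(-1695)) = 8703059/((I*√1695)) = 8703059*(-I*√1695/1695) = -8703059*I*√1695/1695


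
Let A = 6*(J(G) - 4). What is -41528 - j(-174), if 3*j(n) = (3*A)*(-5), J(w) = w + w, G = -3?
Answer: -41828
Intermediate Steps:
J(w) = 2*w
A = -60 (A = 6*(2*(-3) - 4) = 6*(-6 - 4) = 6*(-10) = -60)
j(n) = 300 (j(n) = ((3*(-60))*(-5))/3 = (-180*(-5))/3 = (⅓)*900 = 300)
-41528 - j(-174) = -41528 - 1*300 = -41528 - 300 = -41828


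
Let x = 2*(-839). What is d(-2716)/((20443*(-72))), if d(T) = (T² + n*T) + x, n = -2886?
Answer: -2535559/245316 ≈ -10.336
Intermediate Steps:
x = -1678
d(T) = -1678 + T² - 2886*T (d(T) = (T² - 2886*T) - 1678 = -1678 + T² - 2886*T)
d(-2716)/((20443*(-72))) = (-1678 + (-2716)² - 2886*(-2716))/((20443*(-72))) = (-1678 + 7376656 + 7838376)/(-1471896) = 15213354*(-1/1471896) = -2535559/245316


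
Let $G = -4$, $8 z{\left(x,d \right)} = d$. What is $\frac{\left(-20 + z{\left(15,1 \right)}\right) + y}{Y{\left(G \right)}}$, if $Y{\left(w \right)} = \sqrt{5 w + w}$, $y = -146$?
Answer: $\frac{1327 i \sqrt{6}}{96} \approx 33.859 i$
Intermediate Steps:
$z{\left(x,d \right)} = \frac{d}{8}$
$Y{\left(w \right)} = \sqrt{6} \sqrt{w}$ ($Y{\left(w \right)} = \sqrt{6 w} = \sqrt{6} \sqrt{w}$)
$\frac{\left(-20 + z{\left(15,1 \right)}\right) + y}{Y{\left(G \right)}} = \frac{\left(-20 + \frac{1}{8} \cdot 1\right) - 146}{\sqrt{6} \sqrt{-4}} = \frac{\left(-20 + \frac{1}{8}\right) - 146}{\sqrt{6} \cdot 2 i} = \frac{- \frac{159}{8} - 146}{2 i \sqrt{6}} = - \frac{1327 \left(- \frac{i \sqrt{6}}{12}\right)}{8} = \frac{1327 i \sqrt{6}}{96}$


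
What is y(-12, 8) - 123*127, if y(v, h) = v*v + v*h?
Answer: -15573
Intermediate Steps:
y(v, h) = v**2 + h*v
y(-12, 8) - 123*127 = -12*(8 - 12) - 123*127 = -12*(-4) - 15621 = 48 - 15621 = -15573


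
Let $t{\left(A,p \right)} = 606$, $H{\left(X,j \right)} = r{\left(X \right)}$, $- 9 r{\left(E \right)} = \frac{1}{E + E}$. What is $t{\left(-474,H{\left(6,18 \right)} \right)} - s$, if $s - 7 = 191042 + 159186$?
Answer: $-349629$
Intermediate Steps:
$r{\left(E \right)} = - \frac{1}{18 E}$ ($r{\left(E \right)} = - \frac{1}{9 \left(E + E\right)} = - \frac{1}{9 \cdot 2 E} = - \frac{\frac{1}{2} \frac{1}{E}}{9} = - \frac{1}{18 E}$)
$H{\left(X,j \right)} = - \frac{1}{18 X}$
$s = 350235$ ($s = 7 + \left(191042 + 159186\right) = 7 + 350228 = 350235$)
$t{\left(-474,H{\left(6,18 \right)} \right)} - s = 606 - 350235 = -349629$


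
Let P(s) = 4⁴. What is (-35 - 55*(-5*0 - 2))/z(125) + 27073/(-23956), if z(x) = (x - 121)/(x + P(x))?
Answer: 85554301/11978 ≈ 7142.6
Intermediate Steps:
P(s) = 256
z(x) = (-121 + x)/(256 + x) (z(x) = (x - 121)/(x + 256) = (-121 + x)/(256 + x))
(-35 - 55*(-5*0 - 2))/z(125) + 27073/(-23956) = (-35 - 55*(-5*0 - 2))/(((-121 + 125)/(256 + 125))) + 27073/(-23956) = (-35 - 55*(0 - 2))/((4/381)) + 27073*(-1/23956) = (-35 - 55*(-2))/(((1/381)*4)) - 27073/23956 = (-35 + 110)/(4/381) - 27073/23956 = 75*(381/4) - 27073/23956 = 28575/4 - 27073/23956 = 85554301/11978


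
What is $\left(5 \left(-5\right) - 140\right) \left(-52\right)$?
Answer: $8580$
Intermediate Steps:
$\left(5 \left(-5\right) - 140\right) \left(-52\right) = \left(-25 - 140\right) \left(-52\right) = \left(-165\right) \left(-52\right) = 8580$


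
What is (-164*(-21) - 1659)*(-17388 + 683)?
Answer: -29818425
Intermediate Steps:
(-164*(-21) - 1659)*(-17388 + 683) = (3444 - 1659)*(-16705) = 1785*(-16705) = -29818425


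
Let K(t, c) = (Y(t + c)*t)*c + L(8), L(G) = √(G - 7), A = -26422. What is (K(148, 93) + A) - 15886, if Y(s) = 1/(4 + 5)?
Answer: -122333/3 ≈ -40778.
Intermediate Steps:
Y(s) = ⅑ (Y(s) = 1/9 = ⅑)
L(G) = √(-7 + G)
K(t, c) = 1 + c*t/9 (K(t, c) = (t/9)*c + √(-7 + 8) = c*t/9 + √1 = c*t/9 + 1 = 1 + c*t/9)
(K(148, 93) + A) - 15886 = ((1 + (⅑)*93*148) - 26422) - 15886 = ((1 + 4588/3) - 26422) - 15886 = (4591/3 - 26422) - 15886 = -74675/3 - 15886 = -122333/3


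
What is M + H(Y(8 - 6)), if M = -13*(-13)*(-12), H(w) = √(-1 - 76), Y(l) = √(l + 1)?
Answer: -2028 + I*√77 ≈ -2028.0 + 8.775*I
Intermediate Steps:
Y(l) = √(1 + l)
H(w) = I*√77 (H(w) = √(-77) = I*√77)
M = -2028 (M = 169*(-12) = -2028)
M + H(Y(8 - 6)) = -2028 + I*√77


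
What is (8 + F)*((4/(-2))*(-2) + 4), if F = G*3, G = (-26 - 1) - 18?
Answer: -1016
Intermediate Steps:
G = -45 (G = -27 - 18 = -45)
F = -135 (F = -45*3 = -135)
(8 + F)*((4/(-2))*(-2) + 4) = (8 - 135)*((4/(-2))*(-2) + 4) = -127*((4*(-1/2))*(-2) + 4) = -127*(-2*(-2) + 4) = -127*(4 + 4) = -127*8 = -1016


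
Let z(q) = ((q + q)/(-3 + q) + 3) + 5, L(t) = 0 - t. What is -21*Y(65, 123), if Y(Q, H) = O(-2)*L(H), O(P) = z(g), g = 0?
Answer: 20664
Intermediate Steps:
L(t) = -t
z(q) = 8 + 2*q/(-3 + q) (z(q) = ((2*q)/(-3 + q) + 3) + 5 = (2*q/(-3 + q) + 3) + 5 = (3 + 2*q/(-3 + q)) + 5 = 8 + 2*q/(-3 + q))
O(P) = 8 (O(P) = 2*(-12 + 5*0)/(-3 + 0) = 2*(-12 + 0)/(-3) = 2*(-⅓)*(-12) = 8)
Y(Q, H) = -8*H (Y(Q, H) = 8*(-H) = -8*H)
-21*Y(65, 123) = -(-168)*123 = -21*(-984) = 20664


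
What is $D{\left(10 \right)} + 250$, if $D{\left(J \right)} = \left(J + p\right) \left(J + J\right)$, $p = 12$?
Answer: $690$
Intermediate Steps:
$D{\left(J \right)} = 2 J \left(12 + J\right)$ ($D{\left(J \right)} = \left(J + 12\right) \left(J + J\right) = \left(12 + J\right) 2 J = 2 J \left(12 + J\right)$)
$D{\left(10 \right)} + 250 = 2 \cdot 10 \left(12 + 10\right) + 250 = 2 \cdot 10 \cdot 22 + 250 = 440 + 250 = 690$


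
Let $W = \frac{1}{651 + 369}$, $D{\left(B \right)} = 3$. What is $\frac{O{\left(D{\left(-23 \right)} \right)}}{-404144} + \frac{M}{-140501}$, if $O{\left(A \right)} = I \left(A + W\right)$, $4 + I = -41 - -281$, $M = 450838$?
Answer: $- \frac{46487259871459}{14479572216720} \approx -3.2105$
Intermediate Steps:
$W = \frac{1}{1020} \approx 0.00098039$
$I = 236$ ($I = -4 - -240 = -4 + \left(-41 + 281\right) = -4 + 240 = 236$)
$O{\left(A \right)} = \frac{59}{255} + 236 A$ ($O{\left(A \right)} = 236 \left(A + \frac{1}{1020}\right) = 236 \left(\frac{1}{1020} + A\right) = \frac{59}{255} + 236 A$)
$\frac{O{\left(D{\left(-23 \right)} \right)}}{-404144} + \frac{M}{-140501} = \frac{\frac{59}{255} + 236 \cdot 3}{-404144} + \frac{450838}{-140501} = \left(\frac{59}{255} + 708\right) \left(- \frac{1}{404144}\right) + 450838 \left(- \frac{1}{140501}\right) = \frac{180599}{255} \left(- \frac{1}{404144}\right) - \frac{450838}{140501} = - \frac{180599}{103056720} - \frac{450838}{140501} = - \frac{46487259871459}{14479572216720}$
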